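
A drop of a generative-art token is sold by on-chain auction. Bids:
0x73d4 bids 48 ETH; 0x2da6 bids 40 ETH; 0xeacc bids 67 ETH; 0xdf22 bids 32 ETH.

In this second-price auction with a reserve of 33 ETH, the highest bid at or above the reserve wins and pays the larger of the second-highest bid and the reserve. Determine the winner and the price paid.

0xeacc pays 48 ETH

Second-price auction with a reserve of 33 ETH: the highest bid at or above the reserve wins and pays the larger of the second-highest bid and the reserve.
Bids ranked: 67 (0xeacc) > 48 (0x73d4) > 40 (0x2da6) > 32 (0xdf22)
Highest eligible bid: 0xeacc at 67 ETH.
Second-highest bid 48 ETH exceeds the reserve 33 ETH → payment 48 ETH.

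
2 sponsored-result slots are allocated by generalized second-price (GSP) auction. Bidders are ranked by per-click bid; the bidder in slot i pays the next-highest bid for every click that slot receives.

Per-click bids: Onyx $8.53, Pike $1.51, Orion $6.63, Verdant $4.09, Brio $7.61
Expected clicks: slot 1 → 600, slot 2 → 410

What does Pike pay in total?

Sorting advertisers: $8.53 (Onyx) > $7.61 (Brio) > $6.63 (Orion) > …
Pike ranks below slot 2 → no slot, pays nothing.

Pike pays $0.00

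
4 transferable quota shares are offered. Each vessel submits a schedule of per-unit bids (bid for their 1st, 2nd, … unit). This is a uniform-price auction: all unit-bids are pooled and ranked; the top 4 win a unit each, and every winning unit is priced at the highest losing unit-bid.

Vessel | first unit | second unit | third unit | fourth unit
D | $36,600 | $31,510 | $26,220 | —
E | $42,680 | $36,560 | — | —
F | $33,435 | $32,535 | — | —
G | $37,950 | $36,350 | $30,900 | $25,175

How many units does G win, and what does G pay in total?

Pooled unit-bids ranked (top 4): 42,680 (E-1), 37,950 (G-1), 36,600 (D-1), 36,560 (E-2)
First bid not allocated: $36,350.
G wins 1 unit(s) at $36,350 each.

G: 1 unit, pays $36,350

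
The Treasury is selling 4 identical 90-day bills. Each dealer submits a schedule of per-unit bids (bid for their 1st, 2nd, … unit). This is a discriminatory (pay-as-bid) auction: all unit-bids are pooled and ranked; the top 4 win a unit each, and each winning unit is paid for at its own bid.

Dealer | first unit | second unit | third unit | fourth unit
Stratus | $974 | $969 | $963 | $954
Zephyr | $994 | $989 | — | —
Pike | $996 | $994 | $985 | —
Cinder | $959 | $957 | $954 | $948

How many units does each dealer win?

Merging the schedules and taking the best 4: 996 (Pike-1), 994 (Zephyr-1), 994 (Pike-2), 989 (Zephyr-2)
Next rejected bid: $985 (not a price — pay-as-bid).
Allocation: Pike 2, Zephyr 2.

Pike 2, Zephyr 2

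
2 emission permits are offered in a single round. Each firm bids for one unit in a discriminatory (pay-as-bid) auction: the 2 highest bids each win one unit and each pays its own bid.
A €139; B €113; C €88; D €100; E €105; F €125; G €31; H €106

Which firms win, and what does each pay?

A €139, F €125

Sorting: 139 (A), 125 (F), 113 (B), 106 (H), …
The 2 highest are A, F.
Each winner pays its own bid: A €139, F €125.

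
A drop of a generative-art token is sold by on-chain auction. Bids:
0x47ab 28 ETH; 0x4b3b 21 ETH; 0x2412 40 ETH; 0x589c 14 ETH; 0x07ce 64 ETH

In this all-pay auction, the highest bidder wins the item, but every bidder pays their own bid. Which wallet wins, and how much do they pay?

0x07ce pays 64 ETH

Rule: the highest bidder wins the item, but every bidder pays their own bid.
Bids in order: 64 (0x07ce) > 40 (0x2412) > 28 (0x47ab) > 21 (0x4b3b) > 14 (0x589c)
0x07ce is highest and takes the item; every bidder forfeits their bid.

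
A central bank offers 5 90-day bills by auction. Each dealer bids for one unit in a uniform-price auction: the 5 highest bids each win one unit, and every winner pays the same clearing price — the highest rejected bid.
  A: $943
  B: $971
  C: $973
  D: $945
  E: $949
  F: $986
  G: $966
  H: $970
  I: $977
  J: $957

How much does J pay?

J pays $0

Ordering the bids: 986 (F), 977 (I), 973 (C), 971 (B), 970 (H), 966 (G), 957 (J), …
Winners (5 units): F, I, C, B, H.
Clearing price = highest rejected bid = $966.
J does not win → pays $0.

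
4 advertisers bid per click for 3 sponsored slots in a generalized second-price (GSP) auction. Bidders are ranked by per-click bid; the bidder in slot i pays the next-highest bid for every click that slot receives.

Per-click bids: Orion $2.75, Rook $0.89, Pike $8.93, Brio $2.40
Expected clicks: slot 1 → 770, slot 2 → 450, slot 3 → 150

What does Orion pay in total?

Orion pays $1080.00

Ranked by bid: $8.93 (Pike) > $2.75 (Orion) > $2.40 (Brio) > $0.89 (Rook)
Orion holds slot 2 → pays next bid $2.40 × 450 clicks = $1080.00.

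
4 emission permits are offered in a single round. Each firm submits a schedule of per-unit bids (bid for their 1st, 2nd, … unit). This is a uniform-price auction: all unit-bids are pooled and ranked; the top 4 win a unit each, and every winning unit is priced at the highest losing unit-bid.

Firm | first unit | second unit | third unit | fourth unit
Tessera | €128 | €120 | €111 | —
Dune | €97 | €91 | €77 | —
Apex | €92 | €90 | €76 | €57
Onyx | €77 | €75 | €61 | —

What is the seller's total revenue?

Total revenue: €368

Pooled unit-bids ranked (top 4): 128 (Tessera-1), 120 (Tessera-2), 111 (Tessera-3), 97 (Dune-1)
The (k+1)-th unit-bid is €92.
Allocation: Dune 1, Tessera 3. Every unit priced at €92.
Revenue = 4 × 92 = €368.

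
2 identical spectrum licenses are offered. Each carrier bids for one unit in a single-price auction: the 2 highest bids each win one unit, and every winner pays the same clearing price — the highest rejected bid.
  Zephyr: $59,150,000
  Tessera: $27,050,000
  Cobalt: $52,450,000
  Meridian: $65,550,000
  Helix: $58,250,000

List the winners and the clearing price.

Meridian, Zephyr; each pays $58,250,000

Ordering the bids: 65,550,000 (Meridian), 59,150,000 (Zephyr), 58,250,000 (Helix), 52,450,000 (Cobalt), …
Winners (2 units): Meridian, Zephyr.
Highest unsuccessful bid: $58,250,000 → clearing price.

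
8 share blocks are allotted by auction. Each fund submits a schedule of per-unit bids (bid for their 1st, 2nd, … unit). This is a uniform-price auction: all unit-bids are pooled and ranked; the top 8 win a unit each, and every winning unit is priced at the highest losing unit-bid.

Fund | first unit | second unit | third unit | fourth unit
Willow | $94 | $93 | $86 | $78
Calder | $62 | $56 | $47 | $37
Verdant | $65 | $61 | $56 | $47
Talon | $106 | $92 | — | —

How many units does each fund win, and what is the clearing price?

Calder 1, Talon 2, Verdant 1, Willow 4; clearing price $61

All unit-bids, highest first — top 8: 106 (Talon-1), 94 (Willow-1), 93 (Willow-2), 92 (Talon-2), 86 (Willow-3), 78 (Willow-4), 65 (Verdant-1), 62 (Calder-1)
First bid not allocated: $61.
Allocation: Calder 1, Talon 2, Verdant 1, Willow 4.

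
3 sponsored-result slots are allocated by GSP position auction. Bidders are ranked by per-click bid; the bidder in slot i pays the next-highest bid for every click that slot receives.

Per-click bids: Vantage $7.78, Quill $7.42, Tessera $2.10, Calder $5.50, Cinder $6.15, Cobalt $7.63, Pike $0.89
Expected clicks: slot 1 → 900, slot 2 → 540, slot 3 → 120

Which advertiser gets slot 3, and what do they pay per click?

Quill; $6.15 per click

Sorting advertisers: $7.78 (Vantage) > $7.63 (Cobalt) > $7.42 (Quill) > $6.15 (Cinder) > …
Slot 3 goes to the third-ranked bidder, Quill, who pays the next bid down: $6.15/click.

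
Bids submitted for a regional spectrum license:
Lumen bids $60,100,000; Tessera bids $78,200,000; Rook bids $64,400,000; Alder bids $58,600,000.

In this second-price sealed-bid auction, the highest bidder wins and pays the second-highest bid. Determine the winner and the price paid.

Tessera pays $64,400,000

Sorting bids: 78,200,000 (Tessera) > 64,400,000 (Rook) > 60,100,000 (Lumen) > 58,600,000 (Alder)
Tessera wins with the highest bid; price is set by the runner-up at $64,400,000.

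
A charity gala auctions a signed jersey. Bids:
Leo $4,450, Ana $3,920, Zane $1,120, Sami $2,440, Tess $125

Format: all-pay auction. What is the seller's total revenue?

Rule: the highest bidder wins the item, but every bidder pays their own bid.
Bids ranked: 4,450 (Leo) > 3,920 (Ana) > 2,440 (Sami) > 1,120 (Zane) > 125 (Tess)
Every bidder forfeits their bid regardless of winning.
Revenue = 4,450 + 3,920 + 1,120 + 2,440 + 125 = $12,055.

Total revenue: $12,055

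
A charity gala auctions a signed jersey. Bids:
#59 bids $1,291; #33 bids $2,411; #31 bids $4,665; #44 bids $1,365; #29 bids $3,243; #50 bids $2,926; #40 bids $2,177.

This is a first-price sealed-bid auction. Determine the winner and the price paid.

#31 pays $4,665

Sorting bids: 4,665 (#31) > 3,243 (#29) > 2,926 (#50) > 2,411 (#33) > 2,177 (#40) > 1,365 (#44) > …
First-price: #31 pays what they bid, $4,665.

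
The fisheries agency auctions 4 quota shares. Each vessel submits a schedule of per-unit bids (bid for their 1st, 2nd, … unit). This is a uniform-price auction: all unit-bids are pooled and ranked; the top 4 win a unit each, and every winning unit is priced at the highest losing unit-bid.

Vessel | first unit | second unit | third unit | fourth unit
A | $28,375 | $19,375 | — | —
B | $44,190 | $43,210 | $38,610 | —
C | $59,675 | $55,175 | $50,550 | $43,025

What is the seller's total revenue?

Total revenue: $172,840

Pooled unit-bids ranked (top 4): 59,675 (C-1), 55,175 (C-2), 50,550 (C-3), 44,190 (B-1)
The (k+1)-th unit-bid is $43,210.
Allocation: B 1, C 3. Every unit priced at $43,210.
Revenue = 4 × 43,210 = $172,840.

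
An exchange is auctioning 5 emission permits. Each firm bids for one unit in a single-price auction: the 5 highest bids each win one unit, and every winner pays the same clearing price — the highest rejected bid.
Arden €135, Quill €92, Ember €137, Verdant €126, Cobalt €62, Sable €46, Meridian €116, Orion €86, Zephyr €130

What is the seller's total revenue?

Sorting: 137 (Ember), 135 (Arden), 130 (Zephyr), 126 (Verdant), 116 (Meridian), 92 (Quill), 86 (Orion), …
Top 5: Ember, Arden, Zephyr, Verdant, Meridian.
Clearing price = highest rejected bid = €92.
Total revenue = 5 × €92 = €460.

Total revenue: €460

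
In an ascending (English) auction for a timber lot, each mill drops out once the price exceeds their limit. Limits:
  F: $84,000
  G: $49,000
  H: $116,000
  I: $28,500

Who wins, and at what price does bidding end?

Open ascending-bid auction: the price rises until one bidder remains; the winner pays the price at which the last rival dropped out.
Sorting limits: 116,000 (H) > 84,000 (F) > 49,000 (G) > 28,500 (I)
F is the last rival to drop out, at $84,000; H remains and wins at that price.

H wins at $84,000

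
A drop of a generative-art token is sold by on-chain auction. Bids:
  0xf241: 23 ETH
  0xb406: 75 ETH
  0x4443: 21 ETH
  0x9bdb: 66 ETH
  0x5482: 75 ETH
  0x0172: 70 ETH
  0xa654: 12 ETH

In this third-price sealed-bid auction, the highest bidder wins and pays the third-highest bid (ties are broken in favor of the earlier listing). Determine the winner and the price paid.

0xb406 pays 70 ETH

Bids ranked: 75 (0xb406) > 75 (0x5482) > 70 (0x0172) > 66 (0x9bdb) > 23 (0xf241) > 21 (0x4443) > …
0xb406 and 0x5482 tie at 75 ETH; tie-break gives it to 0xb406.
0xb406 is highest; pays the third-highest bid, 70 ETH.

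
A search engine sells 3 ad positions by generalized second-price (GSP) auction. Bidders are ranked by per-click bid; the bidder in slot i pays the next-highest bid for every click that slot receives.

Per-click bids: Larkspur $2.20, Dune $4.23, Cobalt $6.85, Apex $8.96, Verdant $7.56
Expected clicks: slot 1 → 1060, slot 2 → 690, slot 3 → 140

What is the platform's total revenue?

Sorting advertisers: $8.96 (Apex) > $7.56 (Verdant) > $6.85 (Cobalt) > $4.23 (Dune) > …
Slot 1: Apex pays $7.56 × 1060 = $8013.60
Slot 2: Verdant pays $6.85 × 690 = $4726.50
Slot 3: Cobalt pays $4.23 × 140 = $592.20
Total = $13332.30

Total revenue: $13332.30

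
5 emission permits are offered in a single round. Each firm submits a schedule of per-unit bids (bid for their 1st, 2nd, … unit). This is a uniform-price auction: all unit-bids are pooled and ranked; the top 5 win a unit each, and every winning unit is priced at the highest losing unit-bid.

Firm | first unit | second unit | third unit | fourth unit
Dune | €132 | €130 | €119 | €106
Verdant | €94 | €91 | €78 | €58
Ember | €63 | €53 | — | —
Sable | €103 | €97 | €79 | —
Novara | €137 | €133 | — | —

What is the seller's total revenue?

Total revenue: €530

Pooled unit-bids ranked (top 5): 137 (Novara-1), 133 (Novara-2), 132 (Dune-1), 130 (Dune-2), 119 (Dune-3)
First bid not allocated: €106.
Allocation: Dune 3, Novara 2. Every unit priced at €106.
Revenue = 5 × 106 = €530.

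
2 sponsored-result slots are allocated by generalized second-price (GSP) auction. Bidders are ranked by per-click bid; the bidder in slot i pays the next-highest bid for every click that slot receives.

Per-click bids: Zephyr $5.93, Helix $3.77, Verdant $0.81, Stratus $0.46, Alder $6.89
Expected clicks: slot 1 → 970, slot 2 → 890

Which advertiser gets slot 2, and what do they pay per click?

Per-click bids in order: $6.89 (Alder) > $5.93 (Zephyr) > $3.77 (Helix) > …
Slot 2 goes to the second-ranked bidder, Zephyr, who pays the next bid down: $3.77/click.

Zephyr; $3.77 per click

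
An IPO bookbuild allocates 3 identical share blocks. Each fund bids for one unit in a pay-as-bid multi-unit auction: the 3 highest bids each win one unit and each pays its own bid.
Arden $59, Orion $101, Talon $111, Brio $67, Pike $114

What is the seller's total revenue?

Total revenue: $326

Bids ranked high→low: 114 (Pike), 111 (Talon), 101 (Orion), 67 (Brio), 59 (Arden)
Winners (3 units): Pike, Talon, Orion.
Total revenue = 114 + 111 + 101 = $326.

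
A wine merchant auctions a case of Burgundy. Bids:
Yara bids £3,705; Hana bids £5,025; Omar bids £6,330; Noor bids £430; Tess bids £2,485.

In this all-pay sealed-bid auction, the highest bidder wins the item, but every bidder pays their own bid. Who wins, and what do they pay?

Bids in order: 6,330 (Omar) > 5,025 (Hana) > 3,705 (Yara) > 2,485 (Tess) > 430 (Noor)
Omar is highest and takes the item; every bidder forfeits their bid.

Omar pays £6,330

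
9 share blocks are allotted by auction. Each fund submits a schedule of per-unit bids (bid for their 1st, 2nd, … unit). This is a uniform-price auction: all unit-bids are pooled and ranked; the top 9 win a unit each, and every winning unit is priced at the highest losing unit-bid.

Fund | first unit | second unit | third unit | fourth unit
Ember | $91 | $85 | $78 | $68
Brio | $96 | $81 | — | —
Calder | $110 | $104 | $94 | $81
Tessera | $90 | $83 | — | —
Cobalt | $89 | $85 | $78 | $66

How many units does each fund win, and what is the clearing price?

Merging the schedules and taking the best 9: 110 (Calder-1), 104 (Calder-2), 96 (Brio-1), 94 (Calder-3), 91 (Ember-1), 90 (Tessera-1), 89 (Cobalt-1), 85 (Ember-2), 85 (Cobalt-2)
The (k+1)-th unit-bid is $83.
Allocation: Brio 1, Calder 3, Cobalt 2, Ember 2, Tessera 1.

Brio 1, Calder 3, Cobalt 2, Ember 2, Tessera 1; clearing price $83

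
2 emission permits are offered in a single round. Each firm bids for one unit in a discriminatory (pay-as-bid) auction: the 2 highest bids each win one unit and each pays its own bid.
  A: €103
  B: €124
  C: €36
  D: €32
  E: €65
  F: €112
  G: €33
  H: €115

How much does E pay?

E pays €0

Ordering the bids: 124 (B), 115 (H), 112 (F), 103 (A), …
Top 2: B, H.
E does not win → €0.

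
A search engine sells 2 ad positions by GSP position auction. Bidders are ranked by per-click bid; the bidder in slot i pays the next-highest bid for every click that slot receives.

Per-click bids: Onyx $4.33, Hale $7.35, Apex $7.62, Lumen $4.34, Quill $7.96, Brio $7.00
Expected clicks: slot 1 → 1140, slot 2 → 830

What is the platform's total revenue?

Total revenue: $14787.30

Sorting advertisers: $7.96 (Quill) > $7.62 (Apex) > $7.35 (Hale) > …
Slot 1: Quill pays $7.62 × 1140 = $8686.80
Slot 2: Apex pays $7.35 × 830 = $6100.50
Total = $14787.30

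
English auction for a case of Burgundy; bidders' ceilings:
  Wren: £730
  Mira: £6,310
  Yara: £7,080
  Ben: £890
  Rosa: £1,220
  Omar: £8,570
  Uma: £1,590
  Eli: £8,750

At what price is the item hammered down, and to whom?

Limits ranked: 8,750 (Eli) > 8,570 (Omar) > 7,080 (Yara) > 6,310 (Mira) > 1,590 (Uma) > 1,220 (Rosa) > …
Omar is the last rival to drop out, at £8,570; Eli remains and wins at that price.

Eli wins at £8,570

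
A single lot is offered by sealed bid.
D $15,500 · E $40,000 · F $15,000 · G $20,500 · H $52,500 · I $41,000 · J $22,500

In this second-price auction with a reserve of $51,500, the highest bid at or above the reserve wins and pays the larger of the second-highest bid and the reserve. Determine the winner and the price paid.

Bids ranked: 52,500 (H) > 41,000 (I) > 40,000 (E) > 22,500 (J) > 20,500 (G) > 15,500 (D) > …
H has the top bid at or above the reserve ($52,500).
max(second-highest $41,000, reserve $51,500) = $51,500.

H pays $51,500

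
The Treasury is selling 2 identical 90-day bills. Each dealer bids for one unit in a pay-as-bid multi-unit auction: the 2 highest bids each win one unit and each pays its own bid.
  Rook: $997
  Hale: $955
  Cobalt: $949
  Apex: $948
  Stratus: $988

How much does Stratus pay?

Sorting: 997 (Rook), 988 (Stratus), 955 (Hale), 949 (Cobalt), …
The 2 highest are Rook, Stratus.
Stratus wins → own bid $988.

Stratus pays $988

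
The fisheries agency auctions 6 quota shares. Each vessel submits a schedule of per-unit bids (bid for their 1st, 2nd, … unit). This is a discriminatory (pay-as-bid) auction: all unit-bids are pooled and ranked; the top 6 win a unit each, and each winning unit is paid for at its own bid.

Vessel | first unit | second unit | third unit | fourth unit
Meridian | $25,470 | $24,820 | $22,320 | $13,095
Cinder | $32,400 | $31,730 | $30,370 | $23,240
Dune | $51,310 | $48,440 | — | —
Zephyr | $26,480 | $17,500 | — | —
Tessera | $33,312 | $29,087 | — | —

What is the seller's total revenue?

All unit-bids, highest first — top 6: 51,310 (Dune-1), 48,440 (Dune-2), 33,312 (Tessera-1), 32,400 (Cinder-1), 31,730 (Cinder-2), 30,370 (Cinder-3)
Next rejected bid: $29,087 (not a price — pay-as-bid).
Each winning unit pays its own bid.
Revenue = 51,310 + 48,440 + 33,312 + 32,400 + 31,730 + 30,370 = $227,562.

Total revenue: $227,562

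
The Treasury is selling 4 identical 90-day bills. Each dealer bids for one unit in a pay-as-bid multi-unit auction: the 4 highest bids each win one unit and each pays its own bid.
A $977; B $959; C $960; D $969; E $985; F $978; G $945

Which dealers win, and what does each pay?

E $985, F $978, A $977, D $969

Sorting: 985 (E), 978 (F), 977 (A), 969 (D), 960 (C), 959 (B), …
The 4 highest are E, F, A, D.
Each winner pays its own bid: E $985, F $978, A $977, D $969.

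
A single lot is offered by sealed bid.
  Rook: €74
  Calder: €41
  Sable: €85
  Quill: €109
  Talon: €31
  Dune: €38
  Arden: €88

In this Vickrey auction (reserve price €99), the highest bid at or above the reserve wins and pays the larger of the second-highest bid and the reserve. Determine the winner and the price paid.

Quill pays €99

Bids in order: 109 (Quill) > 88 (Arden) > 85 (Sable) > 74 (Rook) > 41 (Calder) > 38 (Dune) > …
Quill has the top bid at or above the reserve (€109).
max(second-highest €88, reserve €99) = €99.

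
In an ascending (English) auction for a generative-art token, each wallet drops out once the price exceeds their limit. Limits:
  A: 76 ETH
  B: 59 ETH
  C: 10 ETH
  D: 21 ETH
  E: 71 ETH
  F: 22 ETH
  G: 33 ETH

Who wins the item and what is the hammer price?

Limits in order: 76 (A) > 71 (E) > 59 (B) > 33 (G) > 22 (F) > 21 (D) > …
Once the price passes 71 ETH, only A is left; the hammer falls at E's limit of 71 ETH.

A wins at 71 ETH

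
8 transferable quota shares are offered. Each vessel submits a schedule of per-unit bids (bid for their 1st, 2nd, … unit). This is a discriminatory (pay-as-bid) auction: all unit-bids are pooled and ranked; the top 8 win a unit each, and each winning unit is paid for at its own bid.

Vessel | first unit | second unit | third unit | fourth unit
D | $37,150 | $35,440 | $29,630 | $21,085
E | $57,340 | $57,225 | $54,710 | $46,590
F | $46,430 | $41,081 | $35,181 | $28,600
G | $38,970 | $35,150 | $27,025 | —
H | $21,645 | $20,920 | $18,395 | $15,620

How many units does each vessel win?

D 1, E 4, F 2, G 1

Pooled unit-bids ranked (top 8): 57,340 (E-1), 57,225 (E-2), 54,710 (E-3), 46,590 (E-4), 46,430 (F-1), 41,081 (F-2), 38,970 (G-1), 37,150 (D-1)
Next rejected bid: $35,440 (not a price — pay-as-bid).
Allocation: D 1, E 4, F 2, G 1.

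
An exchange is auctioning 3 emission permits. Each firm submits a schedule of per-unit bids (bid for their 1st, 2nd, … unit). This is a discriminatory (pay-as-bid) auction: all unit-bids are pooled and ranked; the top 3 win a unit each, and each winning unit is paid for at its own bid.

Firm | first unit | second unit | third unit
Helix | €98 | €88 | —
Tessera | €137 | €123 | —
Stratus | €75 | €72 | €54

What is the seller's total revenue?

Total revenue: €358

Merging the schedules and taking the best 3: 137 (Tessera-1), 123 (Tessera-2), 98 (Helix-1)
Next rejected bid: €88 (not a price — pay-as-bid).
Each winning unit pays its own bid.
Revenue = 137 + 123 + 98 = €358.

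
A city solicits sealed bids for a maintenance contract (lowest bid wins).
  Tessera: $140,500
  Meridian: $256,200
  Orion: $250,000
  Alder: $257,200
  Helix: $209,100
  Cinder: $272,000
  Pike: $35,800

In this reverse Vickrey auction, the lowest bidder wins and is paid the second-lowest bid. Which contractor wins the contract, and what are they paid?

Reverse Vickrey auction: the lowest bidder wins and is paid the second-lowest bid.
Sorting bids: 35,800 (Pike) < 140,500 (Tessera) < 209,100 (Helix) < 250,000 (Orion) < 256,200 (Meridian) < 257,200 (Alder) < …
Pike wins with the lowest bid; price is set by the runner-up at $140,500.

Pike is paid $140,500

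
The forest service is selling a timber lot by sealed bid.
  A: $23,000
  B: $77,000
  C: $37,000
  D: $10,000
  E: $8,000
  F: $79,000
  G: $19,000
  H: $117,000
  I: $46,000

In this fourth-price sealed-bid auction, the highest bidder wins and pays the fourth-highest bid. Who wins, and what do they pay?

Bids in order: 117,000 (H) > 79,000 (F) > 77,000 (B) > 46,000 (I) > 37,000 (C) > 23,000 (A) > …
H is highest; pays the fourth-highest bid, $46,000.

H pays $46,000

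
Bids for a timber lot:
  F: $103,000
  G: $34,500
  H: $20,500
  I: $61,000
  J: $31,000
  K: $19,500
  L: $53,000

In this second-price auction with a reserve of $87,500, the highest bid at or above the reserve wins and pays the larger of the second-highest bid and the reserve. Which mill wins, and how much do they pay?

Second-price auction with a reserve of $87,500: the highest bid at or above the reserve wins and pays the larger of the second-highest bid and the reserve.
Bids in order: 103,000 (F) > 61,000 (I) > 53,000 (L) > 34,500 (G) > 31,000 (J) > 20,500 (H) > …
Highest eligible bid: F at $103,000.
max(second-highest $61,000, reserve $87,500) = $87,500.

F pays $87,500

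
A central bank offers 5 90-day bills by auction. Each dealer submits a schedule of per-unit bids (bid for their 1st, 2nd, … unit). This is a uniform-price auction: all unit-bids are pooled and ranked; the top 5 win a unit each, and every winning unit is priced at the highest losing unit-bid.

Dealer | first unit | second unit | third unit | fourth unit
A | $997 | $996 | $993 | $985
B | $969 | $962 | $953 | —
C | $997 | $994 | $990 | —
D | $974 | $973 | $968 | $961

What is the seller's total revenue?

Total revenue: $4,950

Merging the schedules and taking the best 5: 997 (A-1), 997 (C-1), 996 (A-2), 994 (C-2), 993 (A-3)
Highest rejected unit-bid = $990.
Allocation: A 3, C 2. Every unit priced at $990.
Revenue = 5 × 990 = $4,950.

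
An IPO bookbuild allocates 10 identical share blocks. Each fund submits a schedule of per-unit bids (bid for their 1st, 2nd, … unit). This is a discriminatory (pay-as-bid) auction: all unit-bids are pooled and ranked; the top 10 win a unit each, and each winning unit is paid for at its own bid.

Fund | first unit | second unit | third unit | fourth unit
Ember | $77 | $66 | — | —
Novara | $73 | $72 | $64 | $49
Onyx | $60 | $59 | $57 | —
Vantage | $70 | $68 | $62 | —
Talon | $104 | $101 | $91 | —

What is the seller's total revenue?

Merging the schedules and taking the best 10: 104 (Talon-1), 101 (Talon-2), 91 (Talon-3), 77 (Ember-1), 73 (Novara-1), 72 (Novara-2), 70 (Vantage-1), 68 (Vantage-2), 66 (Ember-2), 64 (Novara-3)
Next rejected bid: $62 (not a price — pay-as-bid).
Each winning unit pays its own bid.
Revenue = 104 + 101 + 91 + 77 + 73 + 72 + 70 + 68 + 66 + 64 = $786.

Total revenue: $786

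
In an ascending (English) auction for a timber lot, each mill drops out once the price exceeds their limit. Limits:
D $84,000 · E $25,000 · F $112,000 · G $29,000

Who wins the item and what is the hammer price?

F wins at $84,000

Limits in order: 112,000 (F) > 84,000 (D) > 29,000 (G) > 25,000 (E)
Once the price passes $84,000, only F is left; the hammer falls at D's limit of $84,000.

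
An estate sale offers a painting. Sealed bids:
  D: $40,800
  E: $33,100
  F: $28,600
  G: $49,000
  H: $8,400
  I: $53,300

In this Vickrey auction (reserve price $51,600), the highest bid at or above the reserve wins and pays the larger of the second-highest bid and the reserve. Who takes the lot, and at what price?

I pays $51,600

Vickrey auction (reserve price $51,600): the highest bid at or above the reserve wins and pays the larger of the second-highest bid and the reserve.
Sorting bids: 53,300 (I) > 49,000 (G) > 40,800 (D) > 33,100 (E) > 28,600 (F) > 8,400 (H)
Highest eligible bid: I at $53,300.
max(second-highest $49,000, reserve $51,600) = $51,600.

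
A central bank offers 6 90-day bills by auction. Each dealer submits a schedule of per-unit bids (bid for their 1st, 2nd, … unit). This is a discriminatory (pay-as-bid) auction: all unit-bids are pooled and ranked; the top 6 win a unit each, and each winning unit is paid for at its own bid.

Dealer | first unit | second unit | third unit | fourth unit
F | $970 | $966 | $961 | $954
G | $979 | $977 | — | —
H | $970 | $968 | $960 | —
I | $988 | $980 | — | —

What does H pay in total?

H pays $970

Merging the schedules and taking the best 6: 988 (I-1), 980 (I-2), 979 (G-1), 977 (G-2), 970 (F-1), 970 (H-1)
Next rejected bid: $968 (not a price — pay-as-bid).
H's winning unit-bids: 970 = $970.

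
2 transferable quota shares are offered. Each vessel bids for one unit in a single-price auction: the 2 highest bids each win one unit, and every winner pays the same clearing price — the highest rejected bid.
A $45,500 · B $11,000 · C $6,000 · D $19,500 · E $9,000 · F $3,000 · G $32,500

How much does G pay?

G pays $19,500

Sorting: 45,500 (A), 32,500 (G), 19,500 (D), 11,000 (B), …
Winners (2 units): A, G.
First losing bid is D's $19,500, which sets the uniform price.
G wins → pays $19,500.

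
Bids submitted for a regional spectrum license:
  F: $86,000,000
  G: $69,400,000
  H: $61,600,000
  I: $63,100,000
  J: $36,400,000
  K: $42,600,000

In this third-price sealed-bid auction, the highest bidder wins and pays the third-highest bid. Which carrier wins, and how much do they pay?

F pays $63,100,000

Bids ranked: 86,000,000 (F) > 69,400,000 (G) > 63,100,000 (I) > 61,600,000 (H) > 42,600,000 (K) > 36,400,000 (J)
F is highest; pays the third-highest bid, $63,100,000.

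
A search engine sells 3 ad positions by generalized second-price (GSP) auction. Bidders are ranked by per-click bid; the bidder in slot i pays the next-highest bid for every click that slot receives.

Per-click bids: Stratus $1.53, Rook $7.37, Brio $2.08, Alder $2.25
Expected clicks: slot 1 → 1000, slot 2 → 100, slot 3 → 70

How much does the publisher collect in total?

Total revenue: $2565.10

Ranked by bid: $7.37 (Rook) > $2.25 (Alder) > $2.08 (Brio) > $1.53 (Stratus)
Slot 1: Rook pays $2.25 × 1000 = $2250.00
Slot 2: Alder pays $2.08 × 100 = $208.00
Slot 3: Brio pays $1.53 × 70 = $107.10
Total = $2565.10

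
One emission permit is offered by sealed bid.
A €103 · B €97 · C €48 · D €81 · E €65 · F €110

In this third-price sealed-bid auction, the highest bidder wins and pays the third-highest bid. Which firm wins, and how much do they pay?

F pays €97

Bids in order: 110 (F) > 103 (A) > 97 (B) > 81 (D) > 65 (E) > 48 (C)
F is highest; pays the third-highest bid, €97.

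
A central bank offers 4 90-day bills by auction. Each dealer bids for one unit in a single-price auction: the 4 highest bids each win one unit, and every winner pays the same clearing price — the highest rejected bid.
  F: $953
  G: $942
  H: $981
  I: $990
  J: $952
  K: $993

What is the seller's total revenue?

Sorting: 993 (K), 990 (I), 981 (H), 953 (F), 952 (J), 942 (G)
The 4 highest are K, I, H, F.
Highest unsuccessful bid: $952 → clearing price.
Total revenue = 4 × $952 = $3,808.

Total revenue: $3,808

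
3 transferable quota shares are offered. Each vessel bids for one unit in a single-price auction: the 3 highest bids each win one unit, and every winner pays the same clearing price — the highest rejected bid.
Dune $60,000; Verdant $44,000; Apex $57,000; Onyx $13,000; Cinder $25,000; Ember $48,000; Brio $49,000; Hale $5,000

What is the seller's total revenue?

Total revenue: $144,000

Bids ranked high→low: 60,000 (Dune), 57,000 (Apex), 49,000 (Brio), 48,000 (Ember), 44,000 (Verdant), …
Winners (3 units): Dune, Apex, Brio.
Clearing price = highest rejected bid = $48,000.
Total revenue = 3 × $48,000 = $144,000.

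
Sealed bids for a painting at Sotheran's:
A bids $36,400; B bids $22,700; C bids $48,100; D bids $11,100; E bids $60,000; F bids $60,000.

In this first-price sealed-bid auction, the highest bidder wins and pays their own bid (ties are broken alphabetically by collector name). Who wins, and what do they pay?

Bids ranked: 60,000 (E) > 60,000 (F) > 48,100 (C) > 36,400 (A) > 22,700 (B) > 11,100 (D)
Tie at $60,000 → E wins by tie-break.
E is highest → pays own bid, $60,000.

E pays $60,000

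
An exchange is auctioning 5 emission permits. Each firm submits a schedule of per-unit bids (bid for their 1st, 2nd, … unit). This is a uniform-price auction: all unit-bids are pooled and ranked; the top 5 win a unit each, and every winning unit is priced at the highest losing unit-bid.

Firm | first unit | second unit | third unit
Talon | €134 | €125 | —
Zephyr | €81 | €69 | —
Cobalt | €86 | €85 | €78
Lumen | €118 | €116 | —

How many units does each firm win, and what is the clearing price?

Cobalt 1, Lumen 2, Talon 2; clearing price €85

Merging the schedules and taking the best 5: 134 (Talon-1), 125 (Talon-2), 118 (Lumen-1), 116 (Lumen-2), 86 (Cobalt-1)
The (k+1)-th unit-bid is €85.
Allocation: Cobalt 1, Lumen 2, Talon 2.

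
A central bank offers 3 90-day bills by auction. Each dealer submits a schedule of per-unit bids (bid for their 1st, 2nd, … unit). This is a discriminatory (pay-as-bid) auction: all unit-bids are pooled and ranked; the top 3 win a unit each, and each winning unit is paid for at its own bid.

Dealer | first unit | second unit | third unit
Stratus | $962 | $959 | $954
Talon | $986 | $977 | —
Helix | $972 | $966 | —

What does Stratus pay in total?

Pooled unit-bids ranked (top 3): 986 (Talon-1), 977 (Talon-2), 972 (Helix-1)
Next rejected bid: $966 (not a price — pay-as-bid).
Stratus wins no units.

Stratus pays $0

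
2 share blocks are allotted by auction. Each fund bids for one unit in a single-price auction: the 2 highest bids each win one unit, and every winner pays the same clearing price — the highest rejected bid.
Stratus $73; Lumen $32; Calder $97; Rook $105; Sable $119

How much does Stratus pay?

Sorting: 119 (Sable), 105 (Rook), 97 (Calder), 73 (Stratus), …
Top 2: Sable, Rook.
First losing bid is Calder's $97, which sets the uniform price.
Stratus does not win → pays $0.

Stratus pays $0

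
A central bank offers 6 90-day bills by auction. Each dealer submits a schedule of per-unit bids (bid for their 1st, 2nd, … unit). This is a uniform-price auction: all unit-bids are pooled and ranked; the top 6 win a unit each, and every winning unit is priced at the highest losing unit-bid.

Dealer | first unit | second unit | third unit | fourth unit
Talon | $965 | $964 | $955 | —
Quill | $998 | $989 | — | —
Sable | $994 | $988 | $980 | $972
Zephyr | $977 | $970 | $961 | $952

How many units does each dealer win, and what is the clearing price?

Quill 2, Sable 3, Zephyr 1; clearing price $972

All unit-bids, highest first — top 6: 998 (Quill-1), 994 (Sable-1), 989 (Quill-2), 988 (Sable-2), 980 (Sable-3), 977 (Zephyr-1)
The (k+1)-th unit-bid is $972.
Allocation: Quill 2, Sable 3, Zephyr 1.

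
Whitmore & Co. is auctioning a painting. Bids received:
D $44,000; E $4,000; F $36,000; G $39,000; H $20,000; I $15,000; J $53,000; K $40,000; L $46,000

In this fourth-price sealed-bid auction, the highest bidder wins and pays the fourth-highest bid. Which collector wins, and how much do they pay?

Fourth-price sealed-bid auction: the highest bidder wins and pays the fourth-highest bid.
Bids in order: 53,000 (J) > 46,000 (L) > 44,000 (D) > 40,000 (K) > 39,000 (G) > 36,000 (F) > …
J wins; payment is bid #4 in the ranking = $40,000.

J pays $40,000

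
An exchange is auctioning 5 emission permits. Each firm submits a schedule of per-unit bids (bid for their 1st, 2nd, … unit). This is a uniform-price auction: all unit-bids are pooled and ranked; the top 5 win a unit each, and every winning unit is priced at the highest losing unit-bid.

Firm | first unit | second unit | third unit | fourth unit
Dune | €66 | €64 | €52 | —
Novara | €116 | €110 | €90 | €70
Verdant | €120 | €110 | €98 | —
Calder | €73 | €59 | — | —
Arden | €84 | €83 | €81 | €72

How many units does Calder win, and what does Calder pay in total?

Pooled unit-bids ranked (top 5): 120 (Verdant-1), 116 (Novara-1), 110 (Novara-2), 110 (Verdant-2), 98 (Verdant-3)
First bid not allocated: €90.
Calder wins 0 unit(s) at €90 each.

Calder: 0 units, pays €0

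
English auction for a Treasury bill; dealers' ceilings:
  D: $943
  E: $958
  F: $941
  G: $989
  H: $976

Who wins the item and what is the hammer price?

Open ascending-bid auction: the price rises until one bidder remains; the winner pays the price at which the last rival dropped out.
Sorting limits: 989 (G) > 976 (H) > 958 (E) > 943 (D) > 941 (F)
Once the price passes $976, only G is left; the hammer falls at H's limit of $976.

G wins at $976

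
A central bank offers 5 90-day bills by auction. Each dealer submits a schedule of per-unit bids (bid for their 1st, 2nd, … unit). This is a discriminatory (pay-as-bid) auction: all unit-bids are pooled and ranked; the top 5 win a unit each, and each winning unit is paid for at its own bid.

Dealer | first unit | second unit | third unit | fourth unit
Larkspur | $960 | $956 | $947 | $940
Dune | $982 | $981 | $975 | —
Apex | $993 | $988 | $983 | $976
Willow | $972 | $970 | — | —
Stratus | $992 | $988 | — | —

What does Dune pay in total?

Dune pays $0

Merging the schedules and taking the best 5: 993 (Apex-1), 992 (Stratus-1), 988 (Apex-2), 988 (Stratus-2), 983 (Apex-3)
Next rejected bid: $982 (not a price — pay-as-bid).
Dune wins no units.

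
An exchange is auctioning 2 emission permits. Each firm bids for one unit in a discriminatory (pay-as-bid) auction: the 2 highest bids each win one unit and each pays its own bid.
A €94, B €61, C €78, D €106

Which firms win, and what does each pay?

Ordering the bids: 106 (D), 94 (A), 78 (C), 61 (B)
Top 2: D, A.
Each winner pays its own bid: D €106, A €94.

D €106, A €94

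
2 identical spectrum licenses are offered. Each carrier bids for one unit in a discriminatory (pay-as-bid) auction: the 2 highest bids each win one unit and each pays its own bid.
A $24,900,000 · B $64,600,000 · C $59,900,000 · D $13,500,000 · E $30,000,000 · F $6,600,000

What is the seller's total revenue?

Total revenue: $124,500,000

Ordering the bids: 64,600,000 (B), 59,900,000 (C), 30,000,000 (E), 24,900,000 (A), …
Top 2: B, C.
Total revenue = 64,600,000 + 59,900,000 = $124,500,000.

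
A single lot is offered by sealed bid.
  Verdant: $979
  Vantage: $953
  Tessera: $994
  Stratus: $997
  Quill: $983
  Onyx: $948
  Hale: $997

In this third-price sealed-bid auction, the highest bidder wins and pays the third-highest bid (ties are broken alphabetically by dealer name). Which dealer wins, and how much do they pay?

Hale pays $994

Rule: the highest bidder wins and pays the third-highest bid.
Sorting bids: 997 (Hale) > 997 (Stratus) > 994 (Tessera) > 983 (Quill) > 979 (Verdant) > 953 (Vantage) > …
Tie at $997 → Hale wins by tie-break.
Hale is highest; pays the third-highest bid, $994.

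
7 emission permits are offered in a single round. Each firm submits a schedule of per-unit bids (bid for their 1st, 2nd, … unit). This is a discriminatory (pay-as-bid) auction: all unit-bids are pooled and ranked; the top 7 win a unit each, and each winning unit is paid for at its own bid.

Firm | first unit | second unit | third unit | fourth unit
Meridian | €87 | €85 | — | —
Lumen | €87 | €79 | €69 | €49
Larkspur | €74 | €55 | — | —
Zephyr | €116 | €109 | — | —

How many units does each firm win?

Larkspur 1, Lumen 2, Meridian 2, Zephyr 2

All unit-bids, highest first — top 7: 116 (Zephyr-1), 109 (Zephyr-2), 87 (Meridian-1), 87 (Lumen-1), 85 (Meridian-2), 79 (Lumen-2), 74 (Larkspur-1)
Next rejected bid: €69 (not a price — pay-as-bid).
Allocation: Larkspur 1, Lumen 2, Meridian 2, Zephyr 2.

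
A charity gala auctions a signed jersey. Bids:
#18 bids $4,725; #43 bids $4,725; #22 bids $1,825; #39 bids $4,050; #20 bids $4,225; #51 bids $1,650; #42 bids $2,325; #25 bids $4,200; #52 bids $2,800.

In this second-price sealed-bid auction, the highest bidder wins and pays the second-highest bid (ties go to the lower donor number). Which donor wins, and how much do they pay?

#18 pays $4,725

Sorting bids: 4,725 (#18) > 4,725 (#43) > 4,225 (#20) > 4,200 (#25) > 4,050 (#39) > 2,800 (#52) > …
Tie at $4,725 → #18 wins by tie-break.
#18 is highest; pays the second-highest bid, $4,725.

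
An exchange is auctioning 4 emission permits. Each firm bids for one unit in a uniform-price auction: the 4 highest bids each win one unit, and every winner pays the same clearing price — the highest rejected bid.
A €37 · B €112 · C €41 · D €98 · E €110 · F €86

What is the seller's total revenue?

Ordering the bids: 112 (B), 110 (E), 98 (D), 86 (F), 41 (C), 37 (A)
Top 4: B, E, D, F.
Highest unsuccessful bid: €41 → clearing price.
Total revenue = 4 × €41 = €164.

Total revenue: €164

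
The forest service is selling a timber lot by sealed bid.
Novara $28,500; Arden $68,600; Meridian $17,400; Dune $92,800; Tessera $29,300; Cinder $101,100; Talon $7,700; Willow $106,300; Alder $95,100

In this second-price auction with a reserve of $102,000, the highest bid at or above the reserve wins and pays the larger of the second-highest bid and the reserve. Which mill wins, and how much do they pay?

Willow pays $102,000

Bids in order: 106,300 (Willow) > 101,100 (Cinder) > 95,100 (Alder) > 92,800 (Dune) > 68,600 (Arden) > 29,300 (Tessera) > …
Willow has the top bid at or above the reserve ($106,300).
Second-highest bid $101,100 is below the reserve $102,000, so the reserve binds → payment $102,000.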